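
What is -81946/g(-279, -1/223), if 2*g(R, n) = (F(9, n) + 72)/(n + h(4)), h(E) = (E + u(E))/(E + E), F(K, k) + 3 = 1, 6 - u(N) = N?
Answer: -778487/446 ≈ -1745.5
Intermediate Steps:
u(N) = 6 - N
F(K, k) = -2 (F(K, k) = -3 + 1 = -2)
h(E) = 3/E (h(E) = (E + (6 - E))/(E + E) = 6/((2*E)) = 6*(1/(2*E)) = 3/E)
g(R, n) = 35/(3/4 + n) (g(R, n) = ((-2 + 72)/(n + 3/4))/2 = (70/(n + 3*(1/4)))/2 = (70/(n + 3/4))/2 = (70/(3/4 + n))/2 = 35/(3/4 + n))
-81946/g(-279, -1/223) = -81946/(140/(3 + 4*(-1/223))) = -81946/(140/(3 - 4/223)) = -81946/(140/(665/223)) = -81946/(140*(223/665)) = -81946/892/19 = -81946*19/892 = -778487/446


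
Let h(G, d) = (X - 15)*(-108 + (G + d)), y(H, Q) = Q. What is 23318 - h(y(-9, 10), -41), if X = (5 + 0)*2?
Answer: 22623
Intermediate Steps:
X = 10 (X = 5*2 = 10)
h(G, d) = 540 - 5*G - 5*d (h(G, d) = (10 - 15)*(-108 + (G + d)) = -5*(-108 + G + d) = 540 - 5*G - 5*d)
23318 - h(y(-9, 10), -41) = 23318 - (540 - 5*10 - 5*(-41)) = 23318 - (540 - 50 + 205) = 23318 - 1*695 = 23318 - 695 = 22623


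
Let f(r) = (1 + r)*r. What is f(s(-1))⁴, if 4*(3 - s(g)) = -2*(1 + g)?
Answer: 20736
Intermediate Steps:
s(g) = 7/2 + g/2 (s(g) = 3 - (-1)*(1 + g)/2 = 3 - (-2 - 2*g)/4 = 3 + (½ + g/2) = 7/2 + g/2)
f(r) = r*(1 + r)
f(s(-1))⁴ = ((7/2 + (½)*(-1))*(1 + (7/2 + (½)*(-1))))⁴ = ((7/2 - ½)*(1 + (7/2 - ½)))⁴ = (3*(1 + 3))⁴ = (3*4)⁴ = 12⁴ = 20736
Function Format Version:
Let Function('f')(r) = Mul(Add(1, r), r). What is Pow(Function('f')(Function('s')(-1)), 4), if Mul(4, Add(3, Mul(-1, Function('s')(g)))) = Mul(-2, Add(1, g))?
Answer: 20736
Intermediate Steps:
Function('s')(g) = Add(Rational(7, 2), Mul(Rational(1, 2), g)) (Function('s')(g) = Add(3, Mul(Rational(-1, 4), Mul(-2, Add(1, g)))) = Add(3, Mul(Rational(-1, 4), Add(-2, Mul(-2, g)))) = Add(3, Add(Rational(1, 2), Mul(Rational(1, 2), g))) = Add(Rational(7, 2), Mul(Rational(1, 2), g)))
Function('f')(r) = Mul(r, Add(1, r))
Pow(Function('f')(Function('s')(-1)), 4) = Pow(Mul(Add(Rational(7, 2), Mul(Rational(1, 2), -1)), Add(1, Add(Rational(7, 2), Mul(Rational(1, 2), -1)))), 4) = Pow(Mul(Add(Rational(7, 2), Rational(-1, 2)), Add(1, Add(Rational(7, 2), Rational(-1, 2)))), 4) = Pow(Mul(3, Add(1, 3)), 4) = Pow(Mul(3, 4), 4) = Pow(12, 4) = 20736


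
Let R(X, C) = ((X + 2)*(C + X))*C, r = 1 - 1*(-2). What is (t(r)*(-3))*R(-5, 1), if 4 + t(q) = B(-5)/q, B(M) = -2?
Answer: 168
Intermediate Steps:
r = 3 (r = 1 + 2 = 3)
t(q) = -4 - 2/q
R(X, C) = C*(2 + X)*(C + X) (R(X, C) = ((2 + X)*(C + X))*C = C*(2 + X)*(C + X))
(t(r)*(-3))*R(-5, 1) = ((-4 - 2/3)*(-3))*(1*((-5)**2 + 2*1 + 2*(-5) + 1*(-5))) = ((-4 - 2*1/3)*(-3))*(1*(25 + 2 - 10 - 5)) = ((-4 - 2/3)*(-3))*(1*12) = -14/3*(-3)*12 = 14*12 = 168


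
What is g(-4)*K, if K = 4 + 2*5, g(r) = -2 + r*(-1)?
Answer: 28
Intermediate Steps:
g(r) = -2 - r
K = 14 (K = 4 + 10 = 14)
g(-4)*K = (-2 - 1*(-4))*14 = (-2 + 4)*14 = 2*14 = 28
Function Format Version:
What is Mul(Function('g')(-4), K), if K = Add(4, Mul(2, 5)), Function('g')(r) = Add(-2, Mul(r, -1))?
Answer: 28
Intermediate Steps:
Function('g')(r) = Add(-2, Mul(-1, r))
K = 14 (K = Add(4, 10) = 14)
Mul(Function('g')(-4), K) = Mul(Add(-2, Mul(-1, -4)), 14) = Mul(Add(-2, 4), 14) = Mul(2, 14) = 28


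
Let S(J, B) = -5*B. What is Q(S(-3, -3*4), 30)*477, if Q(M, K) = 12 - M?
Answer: -22896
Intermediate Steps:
Q(S(-3, -3*4), 30)*477 = (12 - (-5)*(-3*4))*477 = (12 - (-5)*(-12))*477 = (12 - 1*60)*477 = (12 - 60)*477 = -48*477 = -22896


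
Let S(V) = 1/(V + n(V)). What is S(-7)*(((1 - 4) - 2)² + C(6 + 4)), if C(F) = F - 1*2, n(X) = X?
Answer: -33/14 ≈ -2.3571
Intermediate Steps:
C(F) = -2 + F (C(F) = F - 2 = -2 + F)
S(V) = 1/(2*V) (S(V) = 1/(V + V) = 1/(2*V))
S(-7)*(((1 - 4) - 2)² + C(6 + 4)) = ((½)/(-7))*(((1 - 4) - 2)² + (-2 + (6 + 4))) = ((½)*(-⅐))*((-3 - 2)² + (-2 + 10)) = -((-5)² + 8)/14 = -(25 + 8)/14 = -1/14*33 = -33/14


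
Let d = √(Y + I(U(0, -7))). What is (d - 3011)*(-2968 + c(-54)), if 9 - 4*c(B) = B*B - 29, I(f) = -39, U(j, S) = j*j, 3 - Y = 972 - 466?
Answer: 22206125/2 - 7375*I*√542/2 ≈ 1.1103e+7 - 85848.0*I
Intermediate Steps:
Y = -503 (Y = 3 - (972 - 466) = 3 - 1*506 = 3 - 506 = -503)
U(j, S) = j²
c(B) = 19/2 - B²/4 (c(B) = 9/4 - (B*B - 29)/4 = 9/4 - (B² - 29)/4 = 9/4 - (-29 + B²)/4 = 9/4 + (29/4 - B²/4) = 19/2 - B²/4)
d = I*√542 (d = √(-503 - 39) = √(-542) = I*√542 ≈ 23.281*I)
(d - 3011)*(-2968 + c(-54)) = (I*√542 - 3011)*(-2968 + (19/2 - ¼*(-54)²)) = (-3011 + I*√542)*(-2968 + (19/2 - ¼*2916)) = (-3011 + I*√542)*(-2968 + (19/2 - 729)) = (-3011 + I*√542)*(-2968 - 1439/2) = (-3011 + I*√542)*(-7375/2) = 22206125/2 - 7375*I*√542/2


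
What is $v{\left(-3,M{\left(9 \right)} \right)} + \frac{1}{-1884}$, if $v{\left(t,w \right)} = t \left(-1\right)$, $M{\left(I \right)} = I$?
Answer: $\frac{5651}{1884} \approx 2.9995$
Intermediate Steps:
$v{\left(t,w \right)} = - t$
$v{\left(-3,M{\left(9 \right)} \right)} + \frac{1}{-1884} = \left(-1\right) \left(-3\right) + \frac{1}{-1884} = 3 - \frac{1}{1884} = \frac{5651}{1884}$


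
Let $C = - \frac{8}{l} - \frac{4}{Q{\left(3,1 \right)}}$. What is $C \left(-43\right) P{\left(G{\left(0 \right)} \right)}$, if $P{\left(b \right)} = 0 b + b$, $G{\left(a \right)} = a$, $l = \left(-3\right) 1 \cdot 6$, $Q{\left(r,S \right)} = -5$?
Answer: $0$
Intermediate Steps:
$l = -18$ ($l = \left(-3\right) 6 = -18$)
$C = \frac{56}{45}$ ($C = - \frac{8}{-18} - \frac{4}{-5} = \left(-8\right) \left(- \frac{1}{18}\right) - - \frac{4}{5} = \frac{4}{9} + \frac{4}{5} = \frac{56}{45} \approx 1.2444$)
$P{\left(b \right)} = b$ ($P{\left(b \right)} = 0 + b = b$)
$C \left(-43\right) P{\left(G{\left(0 \right)} \right)} = \frac{56}{45} \left(-43\right) 0 = \left(- \frac{2408}{45}\right) 0 = 0$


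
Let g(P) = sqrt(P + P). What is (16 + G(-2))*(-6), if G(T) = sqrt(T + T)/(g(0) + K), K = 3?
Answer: -96 - 4*I ≈ -96.0 - 4.0*I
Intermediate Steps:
g(P) = sqrt(2)*sqrt(P) (g(P) = sqrt(2*P) = sqrt(2)*sqrt(P))
G(T) = sqrt(2)*sqrt(T)/3 (G(T) = sqrt(T + T)/(sqrt(2)*sqrt(0) + 3) = sqrt(2*T)/(sqrt(2)*0 + 3) = (sqrt(2)*sqrt(T))/(0 + 3) = (sqrt(2)*sqrt(T))/3 = sqrt(2)*sqrt(T)/3)
(16 + G(-2))*(-6) = (16 + sqrt(2)*sqrt(-2)/3)*(-6) = (16 + sqrt(2)*(I*sqrt(2))/3)*(-6) = (16 + 2*I/3)*(-6) = -96 - 4*I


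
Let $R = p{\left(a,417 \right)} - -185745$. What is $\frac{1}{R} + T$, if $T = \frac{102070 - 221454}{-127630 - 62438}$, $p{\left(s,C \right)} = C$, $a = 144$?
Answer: $\frac{617359841}{982873306} \approx 0.62812$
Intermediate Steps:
$R = 186162$ ($R = 417 - -185745 = 417 + 185745 = 186162$)
$T = \frac{29846}{47517}$ ($T = - \frac{119384}{-190068} = \left(-119384\right) \left(- \frac{1}{190068}\right) = \frac{29846}{47517} \approx 0.62811$)
$\frac{1}{R} + T = \frac{1}{186162} + \frac{29846}{47517} = \frac{617359841}{982873306}$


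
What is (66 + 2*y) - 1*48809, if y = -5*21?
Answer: -48953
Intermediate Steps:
y = -105
(66 + 2*y) - 1*48809 = (66 + 2*(-105)) - 1*48809 = (66 - 210) - 48809 = -144 - 48809 = -48953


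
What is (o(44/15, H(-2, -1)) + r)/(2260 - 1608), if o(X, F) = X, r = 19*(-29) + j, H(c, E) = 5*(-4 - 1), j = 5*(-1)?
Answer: -2074/2445 ≈ -0.84826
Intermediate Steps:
j = -5
H(c, E) = -25 (H(c, E) = 5*(-5) = -25)
r = -556 (r = 19*(-29) - 5 = -551 - 5 = -556)
(o(44/15, H(-2, -1)) + r)/(2260 - 1608) = (44/15 - 556)/(2260 - 1608) = (44*(1/15) - 556)/652 = (44/15 - 556)*(1/652) = -8296/15*1/652 = -2074/2445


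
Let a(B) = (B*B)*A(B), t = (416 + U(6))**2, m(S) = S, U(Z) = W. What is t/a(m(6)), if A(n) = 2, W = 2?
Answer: 43681/18 ≈ 2426.7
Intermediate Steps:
U(Z) = 2
t = 174724 (t = (416 + 2)**2 = 418**2 = 174724)
a(B) = 2*B**2 (a(B) = (B*B)*2 = B**2*2 = 2*B**2)
t/a(m(6)) = 174724/((2*6**2)) = 174724/((2*36)) = 174724/72 = 174724*(1/72) = 43681/18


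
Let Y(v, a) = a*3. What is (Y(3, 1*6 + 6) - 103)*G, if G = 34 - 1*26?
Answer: -536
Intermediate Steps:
Y(v, a) = 3*a
G = 8 (G = 34 - 26 = 8)
(Y(3, 1*6 + 6) - 103)*G = (3*(1*6 + 6) - 103)*8 = (3*(6 + 6) - 103)*8 = (3*12 - 103)*8 = (36 - 103)*8 = -67*8 = -536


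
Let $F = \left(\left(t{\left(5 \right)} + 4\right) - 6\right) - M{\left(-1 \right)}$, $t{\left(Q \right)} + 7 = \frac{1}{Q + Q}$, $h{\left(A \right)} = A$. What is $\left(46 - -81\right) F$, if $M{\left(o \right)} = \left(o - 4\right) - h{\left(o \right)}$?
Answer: $- \frac{6223}{10} \approx -622.3$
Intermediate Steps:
$M{\left(o \right)} = -4$ ($M{\left(o \right)} = \left(o - 4\right) - o = \left(-4 + o\right) - o = -4$)
$t{\left(Q \right)} = -7 + \frac{1}{2 Q}$ ($t{\left(Q \right)} = -7 + \frac{1}{Q + Q} = -7 + \frac{1}{2 Q}$)
$F = - \frac{49}{10}$ ($F = \left(\left(\left(-7 + \frac{1}{2 \cdot 5}\right) + 4\right) - 6\right) - -4 = \left(\left(\left(-7 + \frac{1}{2} \cdot \frac{1}{5}\right) + 4\right) - 6\right) + 4 = \left(\left(\left(-7 + \frac{1}{10}\right) + 4\right) - 6\right) + 4 = \left(\left(- \frac{69}{10} + 4\right) - 6\right) + 4 = \left(- \frac{29}{10} - 6\right) + 4 = - \frac{89}{10} + 4 = - \frac{49}{10} \approx -4.9$)
$\left(46 - -81\right) F = \left(46 - -81\right) \left(- \frac{49}{10}\right) = \left(46 + 81\right) \left(- \frac{49}{10}\right) = 127 \left(- \frac{49}{10}\right) = - \frac{6223}{10}$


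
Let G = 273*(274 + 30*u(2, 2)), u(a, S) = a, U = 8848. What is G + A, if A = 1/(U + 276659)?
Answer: 26033099275/285507 ≈ 91182.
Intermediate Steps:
A = 1/285507 (A = 1/(8848 + 276659) = 1/285507 ≈ 3.5025e-6)
G = 91182 (G = 273*(274 + 30*2) = 273*(274 + 60) = 273*334 = 91182)
G + A = 91182 + 1/285507 = 26033099275/285507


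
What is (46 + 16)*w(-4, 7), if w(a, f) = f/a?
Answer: -217/2 ≈ -108.50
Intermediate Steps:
(46 + 16)*w(-4, 7) = (46 + 16)*(7/(-4)) = 62*(7*(-¼)) = 62*(-7/4) = -217/2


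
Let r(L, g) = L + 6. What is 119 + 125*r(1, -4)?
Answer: 994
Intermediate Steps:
r(L, g) = 6 + L
119 + 125*r(1, -4) = 119 + 125*(6 + 1) = 119 + 125*7 = 119 + 875 = 994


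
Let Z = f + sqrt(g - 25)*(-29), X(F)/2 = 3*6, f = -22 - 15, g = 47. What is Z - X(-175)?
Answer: -73 - 29*sqrt(22) ≈ -209.02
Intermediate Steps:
f = -37
X(F) = 36 (X(F) = 2*(3*6) = 2*18 = 36)
Z = -37 - 29*sqrt(22) (Z = -37 + sqrt(47 - 25)*(-29) = -37 + sqrt(22)*(-29) = -37 - 29*sqrt(22) ≈ -173.02)
Z - X(-175) = (-37 - 29*sqrt(22)) - 1*36 = (-37 - 29*sqrt(22)) - 36 = -73 - 29*sqrt(22)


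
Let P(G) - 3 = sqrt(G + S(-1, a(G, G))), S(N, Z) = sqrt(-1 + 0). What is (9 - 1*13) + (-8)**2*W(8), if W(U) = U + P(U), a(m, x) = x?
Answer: 700 + 64*sqrt(8 + I) ≈ 881.37 + 11.292*I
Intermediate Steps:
S(N, Z) = I (S(N, Z) = sqrt(-1) = I)
P(G) = 3 + sqrt(I + G) (P(G) = 3 + sqrt(G + I) = 3 + sqrt(I + G))
W(U) = 3 + U + sqrt(I + U) (W(U) = U + (3 + sqrt(I + U)) = 3 + U + sqrt(I + U))
(9 - 1*13) + (-8)**2*W(8) = (9 - 1*13) + (-8)**2*(3 + 8 + sqrt(I + 8)) = (9 - 13) + 64*(3 + 8 + sqrt(8 + I)) = -4 + 64*(11 + sqrt(8 + I)) = -4 + (704 + 64*sqrt(8 + I)) = 700 + 64*sqrt(8 + I)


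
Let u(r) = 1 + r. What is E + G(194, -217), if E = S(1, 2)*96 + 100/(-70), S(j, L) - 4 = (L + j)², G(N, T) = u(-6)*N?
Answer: 1936/7 ≈ 276.57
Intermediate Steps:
G(N, T) = -5*N (G(N, T) = (1 - 6)*N = -5*N)
S(j, L) = 4 + (L + j)²
E = 8726/7 (E = (4 + (2 + 1)²)*96 + 100/(-70) = (4 + 3²)*96 + 100*(-1/70) = (4 + 9)*96 - 10/7 = 13*96 - 10/7 = 1248 - 10/7 = 8726/7 ≈ 1246.6)
E + G(194, -217) = 8726/7 - 5*194 = 8726/7 - 970 = 1936/7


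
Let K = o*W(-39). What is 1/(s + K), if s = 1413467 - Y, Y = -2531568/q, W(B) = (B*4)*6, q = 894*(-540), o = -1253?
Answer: 20115/52022816143 ≈ 3.8666e-7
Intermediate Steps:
q = -482760
W(B) = 24*B (W(B) = (4*B)*6 = 24*B)
Y = 105482/20115 (Y = -2531568/(-482760) = -2531568*(-1/482760) = 105482/20115 ≈ 5.2439)
K = 1172808 (K = -30072*(-39) = -1253*(-936) = 1172808)
s = 28431783223/20115 (s = 1413467 - 1*105482/20115 = 1413467 - 105482/20115 = 28431783223/20115 ≈ 1.4135e+6)
1/(s + K) = 1/(28431783223/20115 + 1172808) = 1/(52022816143/20115) = 20115/52022816143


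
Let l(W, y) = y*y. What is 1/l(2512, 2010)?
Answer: 1/4040100 ≈ 2.4752e-7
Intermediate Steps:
l(W, y) = y**2
1/l(2512, 2010) = 1/(2010**2) = 1/4040100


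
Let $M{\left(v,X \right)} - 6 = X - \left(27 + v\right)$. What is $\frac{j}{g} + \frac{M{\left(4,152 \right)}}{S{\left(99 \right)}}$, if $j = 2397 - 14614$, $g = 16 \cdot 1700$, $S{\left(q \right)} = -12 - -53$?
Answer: $\frac{2953503}{1115200} \approx 2.6484$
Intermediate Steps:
$M{\left(v,X \right)} = -21 + X - v$ ($M{\left(v,X \right)} = 6 - \left(27 + v - X\right) = -21 + X - v$)
$S{\left(q \right)} = 41$ ($S{\left(q \right)} = -12 + 53 = 41$)
$g = 27200$
$j = -12217$
$\frac{j}{g} + \frac{M{\left(4,152 \right)}}{S{\left(99 \right)}} = - \frac{12217}{27200} + \frac{-21 + 152 - 4}{41} = \left(-12217\right) \frac{1}{27200} + \left(-21 + 152 - 4\right) \frac{1}{41} = - \frac{12217}{27200} + 127 \cdot \frac{1}{41} = - \frac{12217}{27200} + \frac{127}{41} = \frac{2953503}{1115200}$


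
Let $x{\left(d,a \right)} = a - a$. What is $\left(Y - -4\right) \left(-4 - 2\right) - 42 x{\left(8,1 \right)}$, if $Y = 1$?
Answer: $-30$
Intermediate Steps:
$x{\left(d,a \right)} = 0$
$\left(Y - -4\right) \left(-4 - 2\right) - 42 x{\left(8,1 \right)} = \left(1 - -4\right) \left(-4 - 2\right) - 0 = \left(1 + 4\right) \left(-6\right) + 0 = 5 \left(-6\right) + 0 = -30 + 0 = -30$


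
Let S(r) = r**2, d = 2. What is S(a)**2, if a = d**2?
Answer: 256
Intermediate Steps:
a = 4 (a = 2**2 = 4)
S(a)**2 = (4**2)**2 = 16**2 = 256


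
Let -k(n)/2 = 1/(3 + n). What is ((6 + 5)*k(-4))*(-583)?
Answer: -12826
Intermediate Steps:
k(n) = -2/(3 + n)
((6 + 5)*k(-4))*(-583) = ((6 + 5)*(-2/(3 - 4)))*(-583) = (11*(-2/(-1)))*(-583) = (11*(-2*(-1)))*(-583) = (11*2)*(-583) = 22*(-583) = -12826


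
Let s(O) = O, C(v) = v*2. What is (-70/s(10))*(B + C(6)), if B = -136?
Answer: 868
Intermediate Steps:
C(v) = 2*v
(-70/s(10))*(B + C(6)) = (-70/10)*(-136 + 2*6) = (-70*⅒)*(-136 + 12) = -7*(-124) = 868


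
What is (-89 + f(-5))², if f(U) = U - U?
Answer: 7921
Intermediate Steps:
f(U) = 0
(-89 + f(-5))² = (-89 + 0)² = (-89)² = 7921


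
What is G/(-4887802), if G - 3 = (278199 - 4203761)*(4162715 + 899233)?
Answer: 19870990714773/4887802 ≈ 4.0654e+6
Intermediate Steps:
G = -19870990714773 (G = 3 + (278199 - 4203761)*(4162715 + 899233) = 3 - 3925562*5061948 = 3 - 19870990714776 = -19870990714773)
G/(-4887802) = -19870990714773/(-4887802) = -19870990714773*(-1/4887802) = 19870990714773/4887802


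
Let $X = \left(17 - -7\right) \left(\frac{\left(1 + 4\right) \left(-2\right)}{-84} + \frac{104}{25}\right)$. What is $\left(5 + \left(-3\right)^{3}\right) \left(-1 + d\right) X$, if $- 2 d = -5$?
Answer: $- \frac{593076}{175} \approx -3389.0$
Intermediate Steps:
$d = \frac{5}{2}$ ($d = \left(- \frac{1}{2}\right) \left(-5\right) = \frac{5}{2} \approx 2.5$)
$X = \frac{17972}{175}$ ($X = \left(17 + 7\right) \left(5 \left(-2\right) \left(- \frac{1}{84}\right) + 104 \cdot \frac{1}{25}\right) = 24 \left(\left(-10\right) \left(- \frac{1}{84}\right) + \frac{104}{25}\right) = 24 \left(\frac{5}{42} + \frac{104}{25}\right) = 24 \cdot \frac{4493}{1050} = \frac{17972}{175} \approx 102.7$)
$\left(5 + \left(-3\right)^{3}\right) \left(-1 + d\right) X = \left(5 + \left(-3\right)^{3}\right) \left(-1 + \frac{5}{2}\right) \frac{17972}{175} = \left(5 - 27\right) \frac{3}{2} \cdot \frac{17972}{175} = \left(-22\right) \frac{3}{2} \cdot \frac{17972}{175} = \left(-33\right) \frac{17972}{175} = - \frac{593076}{175}$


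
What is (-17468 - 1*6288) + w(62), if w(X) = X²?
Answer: -19912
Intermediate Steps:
(-17468 - 1*6288) + w(62) = (-17468 - 1*6288) + 62² = (-17468 - 6288) + 3844 = -23756 + 3844 = -19912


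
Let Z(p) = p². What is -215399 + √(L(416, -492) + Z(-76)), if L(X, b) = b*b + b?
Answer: -215399 + 2*√61837 ≈ -2.1490e+5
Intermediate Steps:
L(X, b) = b + b² (L(X, b) = b² + b = b + b²)
-215399 + √(L(416, -492) + Z(-76)) = -215399 + √(-492*(1 - 492) + (-76)²) = -215399 + √(-492*(-491) + 5776) = -215399 + √(241572 + 5776) = -215399 + √247348 = -215399 + 2*√61837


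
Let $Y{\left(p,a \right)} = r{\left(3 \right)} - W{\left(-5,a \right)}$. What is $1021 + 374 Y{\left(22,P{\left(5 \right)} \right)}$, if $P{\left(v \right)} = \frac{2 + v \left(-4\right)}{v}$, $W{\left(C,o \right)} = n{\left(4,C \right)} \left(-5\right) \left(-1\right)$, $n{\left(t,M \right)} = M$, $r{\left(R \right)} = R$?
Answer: $11493$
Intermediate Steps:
$W{\left(C,o \right)} = 5 C$ ($W{\left(C,o \right)} = C \left(-5\right) \left(-1\right) = - 5 C \left(-1\right) = 5 C$)
$P{\left(v \right)} = \frac{2 - 4 v}{v}$
$Y{\left(p,a \right)} = 28$ ($Y{\left(p,a \right)} = 3 - 5 \left(-5\right) = 3 - -25 = 3 + 25 = 28$)
$1021 + 374 Y{\left(22,P{\left(5 \right)} \right)} = 1021 + 374 \cdot 28 = 1021 + 10472 = 11493$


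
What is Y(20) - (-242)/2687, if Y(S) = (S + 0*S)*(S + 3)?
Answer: 1236262/2687 ≈ 460.09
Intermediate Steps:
Y(S) = S*(3 + S) (Y(S) = (S + 0)*(3 + S) = S*(3 + S))
Y(20) - (-242)/2687 = 20*(3 + 20) - (-242)/2687 = 20*23 - (-242)/2687 = 460 - 1*(-242/2687) = 460 + 242/2687 = 1236262/2687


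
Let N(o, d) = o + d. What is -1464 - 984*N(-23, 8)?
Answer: 13296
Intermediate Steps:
N(o, d) = d + o
-1464 - 984*N(-23, 8) = -1464 - 984*(8 - 23) = -1464 - 984*(-15) = -1464 + 14760 = 13296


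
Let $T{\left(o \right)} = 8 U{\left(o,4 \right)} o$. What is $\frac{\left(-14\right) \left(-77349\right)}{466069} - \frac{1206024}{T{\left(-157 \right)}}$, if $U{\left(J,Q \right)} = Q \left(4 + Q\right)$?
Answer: $\frac{75701719221}{2341530656} \approx 32.33$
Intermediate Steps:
$T{\left(o \right)} = 256 o$ ($T{\left(o \right)} = 8 \cdot 4 \left(4 + 4\right) o = 8 \cdot 4 \cdot 8 o = 8 \cdot 32 o = 256 o$)
$\frac{\left(-14\right) \left(-77349\right)}{466069} - \frac{1206024}{T{\left(-157 \right)}} = \frac{\left(-14\right) \left(-77349\right)}{466069} - \frac{1206024}{256 \left(-157\right)} = 1082886 \cdot \frac{1}{466069} - \frac{1206024}{-40192} = \frac{1082886}{466069} - - \frac{150753}{5024} = \frac{1082886}{466069} + \frac{150753}{5024} = \frac{75701719221}{2341530656}$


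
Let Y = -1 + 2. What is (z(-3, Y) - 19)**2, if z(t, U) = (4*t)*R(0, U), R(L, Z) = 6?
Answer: 8281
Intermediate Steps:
Y = 1
z(t, U) = 24*t (z(t, U) = (4*t)*6 = 24*t)
(z(-3, Y) - 19)**2 = (24*(-3) - 19)**2 = (-72 - 19)**2 = (-91)**2 = 8281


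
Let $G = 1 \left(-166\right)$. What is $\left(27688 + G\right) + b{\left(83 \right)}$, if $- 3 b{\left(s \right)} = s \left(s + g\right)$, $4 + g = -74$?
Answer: $\frac{82151}{3} \approx 27384.0$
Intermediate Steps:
$G = -166$
$g = -78$ ($g = -4 - 74 = -78$)
$b{\left(s \right)} = - \frac{s \left(-78 + s\right)}{3}$ ($b{\left(s \right)} = - \frac{s \left(s - 78\right)}{3} = - \frac{s \left(-78 + s\right)}{3}$)
$\left(27688 + G\right) + b{\left(83 \right)} = \left(27688 - 166\right) + \frac{1}{3} \cdot 83 \left(78 - 83\right) = 27522 + \frac{1}{3} \cdot 83 \left(78 - 83\right) = 27522 + \frac{1}{3} \cdot 83 \left(-5\right) = 27522 - \frac{415}{3} = \frac{82151}{3}$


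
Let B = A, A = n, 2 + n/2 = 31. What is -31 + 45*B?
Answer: 2579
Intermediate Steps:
n = 58 (n = -4 + 2*31 = -4 + 62 = 58)
A = 58
B = 58
-31 + 45*B = -31 + 45*58 = -31 + 2610 = 2579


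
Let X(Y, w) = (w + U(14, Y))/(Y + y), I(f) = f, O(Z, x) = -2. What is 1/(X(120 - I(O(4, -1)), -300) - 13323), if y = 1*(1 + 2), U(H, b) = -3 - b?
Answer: -5/66632 ≈ -7.5039e-5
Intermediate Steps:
y = 3 (y = 1*3 = 3)
X(Y, w) = (-3 + w - Y)/(3 + Y) (X(Y, w) = (w + (-3 - Y))/(Y + 3) = (-3 + w - Y)/(3 + Y))
1/(X(120 - I(O(4, -1)), -300) - 13323) = 1/((-3 - 300 - (120 - 1*(-2)))/(3 + (120 - 1*(-2))) - 13323) = 1/((-3 - 300 - (120 + 2))/(3 + (120 + 2)) - 13323) = 1/((-3 - 300 - 1*122)/(3 + 122) - 13323) = 1/((-3 - 300 - 122)/125 - 13323) = 1/((1/125)*(-425) - 13323) = 1/(-17/5 - 13323) = 1/(-66632/5) = -5/66632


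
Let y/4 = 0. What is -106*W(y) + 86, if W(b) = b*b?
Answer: 86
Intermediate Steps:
y = 0 (y = 4*0 = 0)
W(b) = b**2
-106*W(y) + 86 = -106*0**2 + 86 = -106*0 + 86 = 0 + 86 = 86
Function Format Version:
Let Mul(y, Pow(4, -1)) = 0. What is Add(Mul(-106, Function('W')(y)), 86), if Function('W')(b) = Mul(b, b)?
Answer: 86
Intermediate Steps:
y = 0 (y = Mul(4, 0) = 0)
Function('W')(b) = Pow(b, 2)
Add(Mul(-106, Function('W')(y)), 86) = Add(Mul(-106, Pow(0, 2)), 86) = Add(Mul(-106, 0), 86) = Add(0, 86) = 86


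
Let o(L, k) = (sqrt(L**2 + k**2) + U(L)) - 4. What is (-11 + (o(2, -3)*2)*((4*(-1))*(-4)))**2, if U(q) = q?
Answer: 18937 - 4800*sqrt(13) ≈ 1630.4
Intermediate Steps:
o(L, k) = -4 + L + sqrt(L**2 + k**2) (o(L, k) = (sqrt(L**2 + k**2) + L) - 4 = (L + sqrt(L**2 + k**2)) - 4 = -4 + L + sqrt(L**2 + k**2))
(-11 + (o(2, -3)*2)*((4*(-1))*(-4)))**2 = (-11 + ((-4 + 2 + sqrt(2**2 + (-3)**2))*2)*((4*(-1))*(-4)))**2 = (-11 + ((-4 + 2 + sqrt(4 + 9))*2)*(-4*(-4)))**2 = (-11 + ((-4 + 2 + sqrt(13))*2)*16)**2 = (-11 + ((-2 + sqrt(13))*2)*16)**2 = (-11 + (-4 + 2*sqrt(13))*16)**2 = (-11 + (-64 + 32*sqrt(13)))**2 = (-75 + 32*sqrt(13))**2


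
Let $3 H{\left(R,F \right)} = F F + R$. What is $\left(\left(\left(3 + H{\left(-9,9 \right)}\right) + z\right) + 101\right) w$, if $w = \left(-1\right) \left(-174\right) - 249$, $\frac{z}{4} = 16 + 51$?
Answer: $-29700$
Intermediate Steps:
$H{\left(R,F \right)} = \frac{R}{3} + \frac{F^{2}}{3}$ ($H{\left(R,F \right)} = \frac{F F + R}{3} = \frac{F^{2} + R}{3} = \frac{R + F^{2}}{3} = \frac{R}{3} + \frac{F^{2}}{3}$)
$z = 268$ ($z = 4 \left(16 + 51\right) = 4 \cdot 67 = 268$)
$w = -75$ ($w = 174 - 249 = -75$)
$\left(\left(\left(3 + H{\left(-9,9 \right)}\right) + z\right) + 101\right) w = \left(\left(\left(3 + \left(\frac{1}{3} \left(-9\right) + \frac{9^{2}}{3}\right)\right) + 268\right) + 101\right) \left(-75\right) = \left(\left(\left(3 + \left(-3 + \frac{1}{3} \cdot 81\right)\right) + 268\right) + 101\right) \left(-75\right) = \left(\left(\left(3 + \left(-3 + 27\right)\right) + 268\right) + 101\right) \left(-75\right) = \left(\left(\left(3 + 24\right) + 268\right) + 101\right) \left(-75\right) = \left(\left(27 + 268\right) + 101\right) \left(-75\right) = \left(295 + 101\right) \left(-75\right) = 396 \left(-75\right) = -29700$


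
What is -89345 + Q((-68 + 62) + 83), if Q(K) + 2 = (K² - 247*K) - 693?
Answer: -103130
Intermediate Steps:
Q(K) = -695 + K² - 247*K (Q(K) = -2 + ((K² - 247*K) - 693) = -2 + (-693 + K² - 247*K) = -695 + K² - 247*K)
-89345 + Q((-68 + 62) + 83) = -89345 + (-695 + ((-68 + 62) + 83)² - 247*((-68 + 62) + 83)) = -89345 + (-695 + (-6 + 83)² - 247*(-6 + 83)) = -89345 + (-695 + 77² - 247*77) = -89345 + (-695 + 5929 - 19019) = -89345 - 13785 = -103130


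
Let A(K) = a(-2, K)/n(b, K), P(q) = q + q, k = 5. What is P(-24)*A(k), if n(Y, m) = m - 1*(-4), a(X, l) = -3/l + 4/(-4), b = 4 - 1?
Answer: 128/15 ≈ 8.5333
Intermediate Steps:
b = 3
a(X, l) = -1 - 3/l (a(X, l) = -3/l + 4*(-¼) = -3/l - 1 = -1 - 3/l)
P(q) = 2*q
n(Y, m) = 4 + m (n(Y, m) = m + 4 = 4 + m)
A(K) = (-3 - K)/(K*(4 + K)) (A(K) = ((-3 - K)/K)/(4 + K) = (-3 - K)/(K*(4 + K)))
P(-24)*A(k) = (2*(-24))*((-3 - 1*5)/(5*(4 + 5))) = -48*(-3 - 5)/(5*9) = -48*(-8)/(5*9) = -48*(-8/45) = 128/15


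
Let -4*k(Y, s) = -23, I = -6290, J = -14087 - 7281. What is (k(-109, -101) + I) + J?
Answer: -110609/4 ≈ -27652.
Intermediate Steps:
J = -21368
k(Y, s) = 23/4 (k(Y, s) = -¼*(-23) = 23/4)
(k(-109, -101) + I) + J = (23/4 - 6290) - 21368 = -25137/4 - 21368 = -110609/4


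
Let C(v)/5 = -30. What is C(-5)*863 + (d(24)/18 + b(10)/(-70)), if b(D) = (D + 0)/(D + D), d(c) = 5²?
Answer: -163105259/1260 ≈ -1.2945e+5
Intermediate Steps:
d(c) = 25
b(D) = ½ (b(D) = D/((2*D)) = D*(1/(2*D)) = ½)
C(v) = -150 (C(v) = 5*(-30) = -150)
C(-5)*863 + (d(24)/18 + b(10)/(-70)) = -150*863 + (25/18 + (½)/(-70)) = -129450 + (25*(1/18) + (½)*(-1/70)) = -129450 + (25/18 - 1/140) = -129450 + 1741/1260 = -163105259/1260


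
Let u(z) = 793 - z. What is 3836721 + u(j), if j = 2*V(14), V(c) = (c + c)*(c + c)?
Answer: 3835946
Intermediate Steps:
V(c) = 4*c² (V(c) = (2*c)*(2*c) = 4*c²)
j = 1568 (j = 2*(4*14²) = 2*(4*196) = 2*784 = 1568)
3836721 + u(j) = 3836721 + (793 - 1*1568) = 3836721 + (793 - 1568) = 3836721 - 775 = 3835946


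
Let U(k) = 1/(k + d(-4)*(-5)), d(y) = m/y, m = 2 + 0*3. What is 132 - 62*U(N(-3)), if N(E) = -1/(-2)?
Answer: 334/3 ≈ 111.33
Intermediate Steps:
m = 2 (m = 2 + 0 = 2)
N(E) = 1/2 (N(E) = -1*(-1/2) = 1/2)
d(y) = 2/y
U(k) = 1/(5/2 + k) (U(k) = 1/(k + (2/(-4))*(-5)) = 1/(k + (2*(-1/4))*(-5)) = 1/(k - 1/2*(-5)) = 1/(k + 5/2) = 1/(5/2 + k))
132 - 62*U(N(-3)) = 132 - 124/(5 + 2*(1/2)) = 132 - 124/(5 + 1) = 132 - 124/6 = 132 - 62*1/3 = 132 - 62/3 = 334/3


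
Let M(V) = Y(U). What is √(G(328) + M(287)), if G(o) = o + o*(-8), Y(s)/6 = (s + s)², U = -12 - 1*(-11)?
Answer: 4*I*√142 ≈ 47.666*I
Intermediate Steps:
U = -1 (U = -12 + 11 = -1)
Y(s) = 24*s² (Y(s) = 6*(s + s)² = 6*(2*s)² = 6*(4*s²) = 24*s²)
M(V) = 24 (M(V) = 24*(-1)² = 24*1 = 24)
G(o) = -7*o (G(o) = o - 8*o = -7*o)
√(G(328) + M(287)) = √(-7*328 + 24) = √(-2296 + 24) = √(-2272) = 4*I*√142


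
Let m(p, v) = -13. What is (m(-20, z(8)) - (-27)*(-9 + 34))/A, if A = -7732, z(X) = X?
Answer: -331/3866 ≈ -0.085618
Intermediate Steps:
(m(-20, z(8)) - (-27)*(-9 + 34))/A = (-13 - (-27)*(-9 + 34))/(-7732) = (-13 - (-27)*25)*(-1/7732) = (-13 - 1*(-675))*(-1/7732) = (-13 + 675)*(-1/7732) = 662*(-1/7732) = -331/3866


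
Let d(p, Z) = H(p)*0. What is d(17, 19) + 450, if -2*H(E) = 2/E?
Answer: 450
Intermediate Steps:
H(E) = -1/E
d(p, Z) = 0 (d(p, Z) = -1/p*0 = 0)
d(17, 19) + 450 = 0 + 450 = 450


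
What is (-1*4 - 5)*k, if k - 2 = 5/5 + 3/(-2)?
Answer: -27/2 ≈ -13.500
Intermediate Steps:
k = 3/2 (k = 2 + (5/5 + 3/(-2)) = 2 + (5*(⅕) + 3*(-½)) = 2 + (1 - 3/2) = 2 - ½ = 3/2 ≈ 1.5000)
(-1*4 - 5)*k = (-1*4 - 5)*(3/2) = (-4 - 5)*(3/2) = -9*3/2 = -27/2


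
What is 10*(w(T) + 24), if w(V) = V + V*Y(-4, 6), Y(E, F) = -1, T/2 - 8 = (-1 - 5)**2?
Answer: 240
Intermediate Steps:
T = 88 (T = 16 + 2*(-1 - 5)**2 = 16 + 2*(-6)**2 = 16 + 2*36 = 16 + 72 = 88)
w(V) = 0 (w(V) = V + V*(-1) = V - V = 0)
10*(w(T) + 24) = 10*(0 + 24) = 10*24 = 240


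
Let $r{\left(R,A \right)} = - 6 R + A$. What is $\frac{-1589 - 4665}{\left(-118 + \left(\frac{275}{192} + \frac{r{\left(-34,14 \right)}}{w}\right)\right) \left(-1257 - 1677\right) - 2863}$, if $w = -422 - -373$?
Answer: $- \frac{9806272}{552249541} \approx -0.017757$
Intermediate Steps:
$w = -49$ ($w = -422 + 373 = -49$)
$r{\left(R,A \right)} = A - 6 R$
$\frac{-1589 - 4665}{\left(-118 + \left(\frac{275}{192} + \frac{r{\left(-34,14 \right)}}{w}\right)\right) \left(-1257 - 1677\right) - 2863} = \frac{-1589 - 4665}{\left(-118 + \left(\frac{275}{192} + \frac{14 - -204}{-49}\right)\right) \left(-1257 - 1677\right) - 2863} = - \frac{6254}{\left(-118 + \left(275 \cdot \frac{1}{192} + \left(14 + 204\right) \left(- \frac{1}{49}\right)\right)\right) \left(-2934\right) - 2863} = - \frac{6254}{\left(-118 + \left(\frac{275}{192} + 218 \left(- \frac{1}{49}\right)\right)\right) \left(-2934\right) - 2863} = - \frac{6254}{\left(-118 + \left(\frac{275}{192} - \frac{218}{49}\right)\right) \left(-2934\right) - 2863} = - \frac{6254}{\left(-118 - \frac{28381}{9408}\right) \left(-2934\right) - 2863} = - \frac{6254}{\left(- \frac{1138525}{9408}\right) \left(-2934\right) - 2863} = - \frac{6254}{\frac{556738725}{1568} - 2863} = - \frac{6254}{\frac{552249541}{1568}} = \left(-6254\right) \frac{1568}{552249541} = - \frac{9806272}{552249541}$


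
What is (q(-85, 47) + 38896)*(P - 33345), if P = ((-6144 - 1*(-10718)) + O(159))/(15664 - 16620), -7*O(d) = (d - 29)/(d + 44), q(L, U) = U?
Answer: -441077002439148/339619 ≈ -1.2987e+9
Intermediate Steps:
O(d) = -(-29 + d)/(7*(44 + d)) (O(d) = -(d - 29)/(7*(d + 44)) = -(-29 + d)/(7*(44 + d)))
P = -1624881/339619 (P = ((-6144 - 1*(-10718)) + (29 - 1*159)/(7*(44 + 159)))/(15664 - 16620) = ((-6144 + 10718) + (1/7)*(29 - 159)/203)/(-956) = (4574 + (1/7)*(1/203)*(-130))*(-1/956) = (4574 - 130/1421)*(-1/956) = (6499524/1421)*(-1/956) = -1624881/339619 ≈ -4.7844)
(q(-85, 47) + 38896)*(P - 33345) = (47 + 38896)*(-1624881/339619 - 33345) = 38943*(-11326220436/339619) = -441077002439148/339619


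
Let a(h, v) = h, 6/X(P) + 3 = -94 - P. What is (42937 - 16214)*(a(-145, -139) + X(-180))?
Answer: -321450967/83 ≈ -3.8729e+6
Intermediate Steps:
X(P) = 6/(-97 - P) (X(P) = 6/(-3 + (-94 - P)) = 6/(-97 - P))
(42937 - 16214)*(a(-145, -139) + X(-180)) = (42937 - 16214)*(-145 - 6/(97 - 180)) = 26723*(-145 - 6/(-83)) = 26723*(-145 - 6*(-1/83)) = 26723*(-145 + 6/83) = 26723*(-12029/83) = -321450967/83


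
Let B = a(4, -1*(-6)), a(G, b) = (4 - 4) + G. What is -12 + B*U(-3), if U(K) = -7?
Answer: -40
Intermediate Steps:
a(G, b) = G (a(G, b) = 0 + G = G)
B = 4
-12 + B*U(-3) = -12 + 4*(-7) = -12 - 28 = -40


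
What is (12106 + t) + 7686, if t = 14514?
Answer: 34306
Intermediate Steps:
(12106 + t) + 7686 = (12106 + 14514) + 7686 = 26620 + 7686 = 34306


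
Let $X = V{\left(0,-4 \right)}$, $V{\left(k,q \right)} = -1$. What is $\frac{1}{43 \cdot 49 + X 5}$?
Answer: $\frac{1}{2102} \approx 0.00047574$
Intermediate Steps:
$X = -1$
$\frac{1}{43 \cdot 49 + X 5} = \frac{1}{43 \cdot 49 - 5} = \frac{1}{2107 - 5} = \frac{1}{2102}$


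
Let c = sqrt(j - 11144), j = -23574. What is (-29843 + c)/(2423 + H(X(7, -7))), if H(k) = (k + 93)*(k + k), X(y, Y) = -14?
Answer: -29843/211 + I*sqrt(34718)/211 ≈ -141.44 + 0.88307*I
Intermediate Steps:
H(k) = 2*k*(93 + k) (H(k) = (93 + k)*(2*k) = 2*k*(93 + k))
c = I*sqrt(34718) (c = sqrt(-23574 - 11144) = sqrt(-34718) = I*sqrt(34718) ≈ 186.33*I)
(-29843 + c)/(2423 + H(X(7, -7))) = (-29843 + I*sqrt(34718))/(2423 + 2*(-14)*(93 - 14)) = (-29843 + I*sqrt(34718))/(2423 + 2*(-14)*79) = (-29843 + I*sqrt(34718))/(2423 - 2212) = (-29843 + I*sqrt(34718))/211 = (-29843 + I*sqrt(34718))*(1/211) = -29843/211 + I*sqrt(34718)/211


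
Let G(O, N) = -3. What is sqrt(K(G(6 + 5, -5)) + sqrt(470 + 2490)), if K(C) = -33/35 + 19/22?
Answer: sqrt(-46970 + 2371600*sqrt(185))/770 ≈ 7.3707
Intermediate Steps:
K(C) = -61/770 (K(C) = -33*1/35 + 19*(1/22) = -33/35 + 19/22 = -61/770)
sqrt(K(G(6 + 5, -5)) + sqrt(470 + 2490)) = sqrt(-61/770 + sqrt(470 + 2490)) = sqrt(-61/770 + sqrt(2960)) = sqrt(-61/770 + 4*sqrt(185))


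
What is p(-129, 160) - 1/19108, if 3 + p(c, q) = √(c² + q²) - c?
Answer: 2407607/19108 + √42241 ≈ 331.53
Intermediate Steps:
p(c, q) = -3 + √(c² + q²) - c (p(c, q) = -3 + (√(c² + q²) - c) = -3 + √(c² + q²) - c)
p(-129, 160) - 1/19108 = (-3 + √((-129)² + 160²) - 1*(-129)) - 1/19108 = (-3 + √(16641 + 25600) + 129) - 1*1/19108 = (-3 + √42241 + 129) - 1/19108 = (126 + √42241) - 1/19108 = 2407607/19108 + √42241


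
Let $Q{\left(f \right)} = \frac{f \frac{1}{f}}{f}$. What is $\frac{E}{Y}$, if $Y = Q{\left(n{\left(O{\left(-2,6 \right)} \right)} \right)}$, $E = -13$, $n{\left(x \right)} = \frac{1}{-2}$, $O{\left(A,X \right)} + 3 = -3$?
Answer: $\frac{13}{2} \approx 6.5$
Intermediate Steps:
$O{\left(A,X \right)} = -6$ ($O{\left(A,X \right)} = -3 - 3 = -6$)
$n{\left(x \right)} = - \frac{1}{2}$
$Q{\left(f \right)} = \frac{1}{f}$ ($Q{\left(f \right)} = 1 \frac{1}{f} = \frac{1}{f}$)
$Y = -2$ ($Y = \frac{1}{- \frac{1}{2}} = -2$)
$\frac{E}{Y} = - \frac{13}{-2} = \left(-13\right) \left(- \frac{1}{2}\right) = \frac{13}{2}$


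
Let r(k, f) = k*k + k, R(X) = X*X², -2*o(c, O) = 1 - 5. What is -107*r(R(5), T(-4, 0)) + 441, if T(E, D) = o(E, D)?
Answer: -1684809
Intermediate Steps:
o(c, O) = 2 (o(c, O) = -(1 - 5)/2 = -½*(-4) = 2)
R(X) = X³
T(E, D) = 2
r(k, f) = k + k² (r(k, f) = k² + k = k + k²)
-107*r(R(5), T(-4, 0)) + 441 = -107*5³*(1 + 5³) + 441 = -13375*(1 + 125) + 441 = -13375*126 + 441 = -107*15750 + 441 = -1685250 + 441 = -1684809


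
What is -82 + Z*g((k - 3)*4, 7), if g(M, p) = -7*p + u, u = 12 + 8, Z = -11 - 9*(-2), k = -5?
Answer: -285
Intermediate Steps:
Z = 7 (Z = -11 + 18 = 7)
u = 20
g(M, p) = 20 - 7*p (g(M, p) = -7*p + 20 = 20 - 7*p)
-82 + Z*g((k - 3)*4, 7) = -82 + 7*(20 - 7*7) = -82 + 7*(20 - 49) = -82 + 7*(-29) = -82 - 203 = -285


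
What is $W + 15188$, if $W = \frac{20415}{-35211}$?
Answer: $\frac{178254751}{11737} \approx 15187.0$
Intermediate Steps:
$W = - \frac{6805}{11737}$ ($W = 20415 \left(- \frac{1}{35211}\right) = - \frac{6805}{11737} \approx -0.57979$)
$W + 15188 = - \frac{6805}{11737} + 15188 = \frac{178254751}{11737}$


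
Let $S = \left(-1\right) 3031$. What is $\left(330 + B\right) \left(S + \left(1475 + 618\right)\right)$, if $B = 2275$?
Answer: $-2443490$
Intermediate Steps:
$S = -3031$
$\left(330 + B\right) \left(S + \left(1475 + 618\right)\right) = \left(330 + 2275\right) \left(-3031 + \left(1475 + 618\right)\right) = 2605 \left(-3031 + 2093\right) = 2605 \left(-938\right) = -2443490$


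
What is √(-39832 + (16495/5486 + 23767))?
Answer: I*√483404897170/5486 ≈ 126.74*I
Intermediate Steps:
√(-39832 + (16495/5486 + 23767)) = √(-39832 + 130402257/5486) = √(-88116095/5486) = I*√483404897170/5486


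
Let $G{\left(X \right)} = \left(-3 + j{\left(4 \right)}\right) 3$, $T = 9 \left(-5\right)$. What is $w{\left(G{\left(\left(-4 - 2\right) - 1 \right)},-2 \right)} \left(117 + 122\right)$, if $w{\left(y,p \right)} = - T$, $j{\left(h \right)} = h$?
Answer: $10755$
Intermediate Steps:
$T = -45$
$G{\left(X \right)} = 3$ ($G{\left(X \right)} = \left(-3 + 4\right) 3 = 1 \cdot 3 = 3$)
$w{\left(y,p \right)} = 45$ ($w{\left(y,p \right)} = \left(-1\right) \left(-45\right) = 45$)
$w{\left(G{\left(\left(-4 - 2\right) - 1 \right)},-2 \right)} \left(117 + 122\right) = 45 \left(117 + 122\right) = 45 \cdot 239 = 10755$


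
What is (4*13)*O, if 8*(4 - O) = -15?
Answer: 611/2 ≈ 305.50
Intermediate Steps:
O = 47/8 (O = 4 - 1/8*(-15) = 4 + 15/8 = 47/8 ≈ 5.8750)
(4*13)*O = (4*13)*(47/8) = 52*(47/8) = 611/2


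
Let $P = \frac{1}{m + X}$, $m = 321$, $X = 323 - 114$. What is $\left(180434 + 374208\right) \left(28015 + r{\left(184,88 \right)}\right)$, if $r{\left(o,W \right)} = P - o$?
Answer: $\frac{4090604275351}{265} \approx 1.5436 \cdot 10^{10}$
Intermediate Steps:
$X = 209$ ($X = 323 - 114 = 209$)
$P = \frac{1}{530}$ ($P = \frac{1}{321 + 209} = \frac{1}{530} \approx 0.0018868$)
$r{\left(o,W \right)} = \frac{1}{530} - o$
$\left(180434 + 374208\right) \left(28015 + r{\left(184,88 \right)}\right) = \left(180434 + 374208\right) \left(28015 + \left(\frac{1}{530} - 184\right)\right) = 554642 \left(28015 + \left(\frac{1}{530} - 184\right)\right) = 554642 \left(28015 - \frac{97519}{530}\right) = 554642 \cdot \frac{14750431}{530} = \frac{4090604275351}{265}$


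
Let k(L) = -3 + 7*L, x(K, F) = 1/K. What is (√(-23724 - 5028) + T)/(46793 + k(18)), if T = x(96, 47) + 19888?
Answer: 1909249/4503936 + I*√1797/11729 ≈ 0.42391 + 0.0036142*I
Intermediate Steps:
T = 1909249/96 (T = 1/96 + 19888 = 1909249/96 ≈ 19888.)
(√(-23724 - 5028) + T)/(46793 + k(18)) = (√(-23724 - 5028) + 1909249/96)/(46793 + (-3 + 7*18)) = (√(-28752) + 1909249/96)/(46793 + (-3 + 126)) = (4*I*√1797 + 1909249/96)/(46793 + 123) = (1909249/96 + 4*I*√1797)/46916 = (1909249/96 + 4*I*√1797)*(1/46916) = 1909249/4503936 + I*√1797/11729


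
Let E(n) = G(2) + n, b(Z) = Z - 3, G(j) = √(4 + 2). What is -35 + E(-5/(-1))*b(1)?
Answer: -45 - 2*√6 ≈ -49.899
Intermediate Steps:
G(j) = √6
b(Z) = -3 + Z
E(n) = n + √6 (E(n) = √6 + n = n + √6)
-35 + E(-5/(-1))*b(1) = -35 + (-5/(-1) + √6)*(-3 + 1) = -35 + (-5*(-1) + √6)*(-2) = -35 + (5 + √6)*(-2) = -35 + (-10 - 2*√6) = -45 - 2*√6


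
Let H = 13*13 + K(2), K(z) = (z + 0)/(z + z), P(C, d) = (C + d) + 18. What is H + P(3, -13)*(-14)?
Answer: 115/2 ≈ 57.500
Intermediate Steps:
P(C, d) = 18 + C + d
K(z) = 1/2 (K(z) = z/((2*z)) = z*(1/(2*z)) = 1/2)
H = 339/2 (H = 13*13 + 1/2 = 169 + 1/2 = 339/2 ≈ 169.50)
H + P(3, -13)*(-14) = 339/2 + (18 + 3 - 13)*(-14) = 339/2 + 8*(-14) = 339/2 - 112 = 115/2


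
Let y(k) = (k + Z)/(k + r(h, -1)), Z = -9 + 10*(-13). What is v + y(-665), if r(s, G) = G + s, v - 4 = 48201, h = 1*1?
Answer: 32057129/665 ≈ 48206.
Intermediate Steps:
h = 1
v = 48205 (v = 4 + 48201 = 48205)
Z = -139 (Z = -9 - 130 = -139)
y(k) = (-139 + k)/k (y(k) = (k - 139)/(k + (-1 + 1)) = (-139 + k)/(k + 0) = (-139 + k)/k)
v + y(-665) = 48205 + (-139 - 665)/(-665) = 48205 - 1/665*(-804) = 48205 + 804/665 = 32057129/665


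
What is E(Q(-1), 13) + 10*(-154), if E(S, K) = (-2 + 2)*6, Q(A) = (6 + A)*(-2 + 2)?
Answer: -1540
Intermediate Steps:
Q(A) = 0 (Q(A) = (6 + A)*0 = 0)
E(S, K) = 0 (E(S, K) = 0*6 = 0)
E(Q(-1), 13) + 10*(-154) = 0 + 10*(-154) = 0 - 1540 = -1540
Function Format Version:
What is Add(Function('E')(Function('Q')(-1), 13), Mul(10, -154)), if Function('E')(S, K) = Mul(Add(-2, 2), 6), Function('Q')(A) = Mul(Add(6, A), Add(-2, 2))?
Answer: -1540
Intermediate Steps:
Function('Q')(A) = 0 (Function('Q')(A) = Mul(Add(6, A), 0) = 0)
Function('E')(S, K) = 0 (Function('E')(S, K) = Mul(0, 6) = 0)
Add(Function('E')(Function('Q')(-1), 13), Mul(10, -154)) = Add(0, Mul(10, -154)) = Add(0, -1540) = -1540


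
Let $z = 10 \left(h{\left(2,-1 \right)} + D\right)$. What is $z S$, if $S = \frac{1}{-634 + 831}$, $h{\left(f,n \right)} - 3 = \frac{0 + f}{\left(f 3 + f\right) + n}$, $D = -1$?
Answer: $\frac{160}{1379} \approx 0.11603$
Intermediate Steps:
$h{\left(f,n \right)} = 3 + \frac{f}{n + 4 f}$ ($h{\left(f,n \right)} = 3 + \frac{0 + f}{\left(f 3 + f\right) + n} = 3 + \frac{f}{\left(3 f + f\right) + n} = 3 + \frac{f}{4 f + n} = 3 + \frac{f}{n + 4 f}$)
$S = \frac{1}{197} \approx 0.0050761$
$z = \frac{160}{7}$ ($z = 10 \left(\frac{3 \left(-1\right) + 13 \cdot 2}{-1 + 4 \cdot 2} - 1\right) = 10 \left(\frac{-3 + 26}{-1 + 8} - 1\right) = 10 \left(\frac{1}{7} \cdot 23 - 1\right) = 10 \left(\frac{23}{7} - 1\right) = 10 \cdot \frac{16}{7} = \frac{160}{7} \approx 22.857$)
$z S = \frac{160}{7} \cdot \frac{1}{197} = \frac{160}{1379}$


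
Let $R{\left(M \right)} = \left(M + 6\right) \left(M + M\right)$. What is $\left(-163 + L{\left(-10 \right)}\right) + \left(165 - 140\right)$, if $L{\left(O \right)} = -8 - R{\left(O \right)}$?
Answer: $-226$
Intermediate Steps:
$R{\left(M \right)} = 2 M \left(6 + M\right)$ ($R{\left(M \right)} = \left(6 + M\right) 2 M = 2 M \left(6 + M\right)$)
$L{\left(O \right)} = -8 - 2 O \left(6 + O\right)$
$\left(-163 + L{\left(-10 \right)}\right) + \left(165 - 140\right) = \left(-163 - \left(8 - 20 \left(6 - 10\right)\right)\right) + \left(165 - 140\right) = \left(-163 - \left(8 - -80\right)\right) + 25 = \left(-163 - 88\right) + 25 = -251 + 25 = -226$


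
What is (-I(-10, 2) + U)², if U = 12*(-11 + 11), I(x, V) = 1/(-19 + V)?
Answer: 1/289 ≈ 0.0034602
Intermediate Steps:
U = 0 (U = 12*0 = 0)
(-I(-10, 2) + U)² = (-1/(-19 + 2) + 0)² = (-1/(-17) + 0)² = (-1*(-1/17) + 0)² = (1/17 + 0)² = (1/17)² = 1/289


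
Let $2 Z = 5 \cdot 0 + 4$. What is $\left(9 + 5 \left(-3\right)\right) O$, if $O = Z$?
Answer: $-12$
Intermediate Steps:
$Z = 2$ ($Z = \frac{5 \cdot 0 + 4}{2} = \frac{0 + 4}{2} = \frac{1}{2} \cdot 4 = 2$)
$O = 2$
$\left(9 + 5 \left(-3\right)\right) O = \left(9 + 5 \left(-3\right)\right) 2 = \left(9 - 15\right) 2 = \left(-6\right) 2 = -12$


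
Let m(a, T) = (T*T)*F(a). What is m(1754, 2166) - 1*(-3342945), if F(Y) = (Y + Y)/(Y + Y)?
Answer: 8034501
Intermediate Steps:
F(Y) = 1 (F(Y) = (2*Y)/((2*Y)) = (2*Y)*(1/(2*Y)) = 1)
m(a, T) = T² (m(a, T) = (T*T)*1 = T²*1 = T²)
m(1754, 2166) - 1*(-3342945) = 2166² - 1*(-3342945) = 4691556 + 3342945 = 8034501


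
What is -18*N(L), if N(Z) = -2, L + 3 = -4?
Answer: 36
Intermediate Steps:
L = -7 (L = -3 - 4 = -7)
-18*N(L) = -18*(-2) = 36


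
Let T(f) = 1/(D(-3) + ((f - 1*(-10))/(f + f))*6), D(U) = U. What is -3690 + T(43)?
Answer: -110657/30 ≈ -3688.6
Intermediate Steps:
T(f) = 1/(-3 + 3*(10 + f)/f) (T(f) = 1/(-3 + ((f - 1*(-10))/(f + f))*6) = 1/(-3 + ((f + 10)/((2*f)))*6) = 1/(-3 + ((10 + f)*(1/(2*f)))*6) = 1/(-3 + ((10 + f)/(2*f))*6) = 1/(-3 + 3*(10 + f)/f))
-3690 + T(43) = -3690 + (1/30)*43 = -3690 + 43/30 = -110657/30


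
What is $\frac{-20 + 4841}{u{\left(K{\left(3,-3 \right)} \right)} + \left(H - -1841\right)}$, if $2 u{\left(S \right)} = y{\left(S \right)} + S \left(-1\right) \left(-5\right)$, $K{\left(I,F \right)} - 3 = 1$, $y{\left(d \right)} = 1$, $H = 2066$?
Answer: $\frac{9642}{7835} \approx 1.2306$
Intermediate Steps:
$K{\left(I,F \right)} = 4$ ($K{\left(I,F \right)} = 3 + 1 = 4$)
$u{\left(S \right)} = \frac{1}{2} + \frac{5 S}{2}$ ($u{\left(S \right)} = \frac{1 + S \left(-1\right) \left(-5\right)}{2} = \frac{1 + - S \left(-5\right)}{2} = \frac{1 + 5 S}{2} = \frac{1}{2} + \frac{5 S}{2}$)
$\frac{-20 + 4841}{u{\left(K{\left(3,-3 \right)} \right)} + \left(H - -1841\right)} = \frac{-20 + 4841}{\left(\frac{1}{2} + \frac{5}{2} \cdot 4\right) + \left(2066 - -1841\right)} = \frac{4821}{\left(\frac{1}{2} + 10\right) + \left(2066 + 1841\right)} = \frac{4821}{\frac{21}{2} + 3907} = \frac{4821}{\frac{7835}{2}} = 4821 \cdot \frac{2}{7835} = \frac{9642}{7835}$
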